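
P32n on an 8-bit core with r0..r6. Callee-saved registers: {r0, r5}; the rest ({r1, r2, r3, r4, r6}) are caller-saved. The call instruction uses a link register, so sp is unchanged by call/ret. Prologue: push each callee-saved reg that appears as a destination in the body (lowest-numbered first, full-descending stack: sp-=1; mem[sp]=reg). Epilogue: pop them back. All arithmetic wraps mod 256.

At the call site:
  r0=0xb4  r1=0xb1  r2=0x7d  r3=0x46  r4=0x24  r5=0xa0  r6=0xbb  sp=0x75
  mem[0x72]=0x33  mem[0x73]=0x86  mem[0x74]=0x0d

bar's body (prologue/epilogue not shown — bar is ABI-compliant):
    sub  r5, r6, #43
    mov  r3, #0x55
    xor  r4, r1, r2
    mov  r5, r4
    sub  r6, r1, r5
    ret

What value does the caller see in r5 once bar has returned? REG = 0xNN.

REG = 0xa0

prologue: push r5 -> mem[0x74]=0xa0, sp=0x74
body[0] sub  r5, r6, #43 -> r5=0x90
body[1] mov  r3, #0x55 -> r3=0x55
body[2] xor  r4, r1, r2 -> r4=0xcc
body[3] mov  r5, r4 -> r5=0xcc
body[4] sub  r6, r1, r5 -> r6=0xe5
epilogue: pop r5=0xa0, sp=0x75
r5 is callee-saved -> restored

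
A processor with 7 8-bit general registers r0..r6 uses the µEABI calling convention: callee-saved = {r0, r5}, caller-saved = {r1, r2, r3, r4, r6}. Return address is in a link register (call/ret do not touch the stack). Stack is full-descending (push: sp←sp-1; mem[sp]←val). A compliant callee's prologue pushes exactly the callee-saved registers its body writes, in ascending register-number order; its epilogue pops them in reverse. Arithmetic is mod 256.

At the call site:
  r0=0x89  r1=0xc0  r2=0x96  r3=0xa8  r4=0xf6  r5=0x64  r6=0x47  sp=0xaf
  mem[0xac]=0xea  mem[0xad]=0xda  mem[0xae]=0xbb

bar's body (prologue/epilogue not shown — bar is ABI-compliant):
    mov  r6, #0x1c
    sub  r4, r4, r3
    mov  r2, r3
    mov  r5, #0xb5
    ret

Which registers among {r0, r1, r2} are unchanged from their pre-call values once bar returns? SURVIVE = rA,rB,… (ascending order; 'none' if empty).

prologue: push r5 -> mem[0xae]=0x64, sp=0xae
body[0] mov  r6, #0x1c -> r6=0x1c
body[1] sub  r4, r4, r3 -> r4=0x4e
body[2] mov  r2, r3 -> r2=0xa8
body[3] mov  r5, #0xb5 -> r5=0xb5
epilogue: pop r5=0x64, sp=0xaf
r0: callee-saved, written=False
r1: caller-saved, written=False
r2: caller-saved, written=True

SURVIVE = r0,r1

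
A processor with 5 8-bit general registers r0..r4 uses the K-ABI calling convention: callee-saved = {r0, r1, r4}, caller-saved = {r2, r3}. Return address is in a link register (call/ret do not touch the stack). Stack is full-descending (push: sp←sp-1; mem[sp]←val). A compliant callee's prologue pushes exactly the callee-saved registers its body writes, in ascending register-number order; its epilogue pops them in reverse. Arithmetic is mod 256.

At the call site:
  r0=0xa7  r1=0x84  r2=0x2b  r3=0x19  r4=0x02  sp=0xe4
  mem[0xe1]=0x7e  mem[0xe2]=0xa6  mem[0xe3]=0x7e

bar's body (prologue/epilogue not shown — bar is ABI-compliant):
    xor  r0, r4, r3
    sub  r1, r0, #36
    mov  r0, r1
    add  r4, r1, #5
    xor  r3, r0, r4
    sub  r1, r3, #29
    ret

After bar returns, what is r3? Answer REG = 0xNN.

prologue: push r0 -> mem[0xe3]=0xa7, sp=0xe3
prologue: push r1 -> mem[0xe2]=0x84, sp=0xe2
prologue: push r4 -> mem[0xe1]=0x02, sp=0xe1
body[0] xor  r0, r4, r3 -> r0=0x1b
body[1] sub  r1, r0, #36 -> r1=0xf7
body[2] mov  r0, r1 -> r0=0xf7
body[3] add  r4, r1, #5 -> r4=0xfc
body[4] xor  r3, r0, r4 -> r3=0x0b
body[5] sub  r1, r3, #29 -> r1=0xee
epilogue: pop r4=0x02, sp=0xe2
epilogue: pop r1=0x84, sp=0xe3
epilogue: pop r0=0xa7, sp=0xe4
r3 is caller-saved -> body value

REG = 0x0b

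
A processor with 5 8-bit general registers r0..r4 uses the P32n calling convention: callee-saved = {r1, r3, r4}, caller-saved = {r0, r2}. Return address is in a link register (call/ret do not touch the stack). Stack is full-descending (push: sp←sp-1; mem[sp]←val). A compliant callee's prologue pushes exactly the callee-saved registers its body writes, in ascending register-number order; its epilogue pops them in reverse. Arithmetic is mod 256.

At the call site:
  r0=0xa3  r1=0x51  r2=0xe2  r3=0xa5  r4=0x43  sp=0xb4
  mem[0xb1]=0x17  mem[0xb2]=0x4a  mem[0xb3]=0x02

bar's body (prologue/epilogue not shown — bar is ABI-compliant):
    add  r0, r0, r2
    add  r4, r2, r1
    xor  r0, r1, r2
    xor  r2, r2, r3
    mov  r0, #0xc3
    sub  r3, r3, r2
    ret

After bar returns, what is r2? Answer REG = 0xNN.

REG = 0x47

prologue: push r3 -> mem[0xb3]=0xa5, sp=0xb3
prologue: push r4 -> mem[0xb2]=0x43, sp=0xb2
body[0] add  r0, r0, r2 -> r0=0x85
body[1] add  r4, r2, r1 -> r4=0x33
body[2] xor  r0, r1, r2 -> r0=0xb3
body[3] xor  r2, r2, r3 -> r2=0x47
body[4] mov  r0, #0xc3 -> r0=0xc3
body[5] sub  r3, r3, r2 -> r3=0x5e
epilogue: pop r4=0x43, sp=0xb3
epilogue: pop r3=0xa5, sp=0xb4
r2 is caller-saved -> body value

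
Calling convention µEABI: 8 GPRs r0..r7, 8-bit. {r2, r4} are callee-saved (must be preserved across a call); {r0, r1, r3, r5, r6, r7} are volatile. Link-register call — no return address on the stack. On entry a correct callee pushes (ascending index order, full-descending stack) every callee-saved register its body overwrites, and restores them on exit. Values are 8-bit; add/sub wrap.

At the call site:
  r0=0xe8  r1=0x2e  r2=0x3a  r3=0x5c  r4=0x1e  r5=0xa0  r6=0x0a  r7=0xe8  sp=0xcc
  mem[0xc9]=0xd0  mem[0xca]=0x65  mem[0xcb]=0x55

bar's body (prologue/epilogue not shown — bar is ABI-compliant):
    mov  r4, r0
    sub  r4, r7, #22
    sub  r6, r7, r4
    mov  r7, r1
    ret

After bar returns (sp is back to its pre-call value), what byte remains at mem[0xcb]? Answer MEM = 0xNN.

MEM = 0x1e

prologue: push r4 -> mem[0xcb]=0x1e, sp=0xcb
body[0] mov  r4, r0 -> r4=0xe8
body[1] sub  r4, r7, #22 -> r4=0xd2
body[2] sub  r6, r7, r4 -> r6=0x16
body[3] mov  r7, r1 -> r7=0x2e
epilogue: pop r4=0x1e, sp=0xcc
prologue pushed ['r4'] at ['0xcb']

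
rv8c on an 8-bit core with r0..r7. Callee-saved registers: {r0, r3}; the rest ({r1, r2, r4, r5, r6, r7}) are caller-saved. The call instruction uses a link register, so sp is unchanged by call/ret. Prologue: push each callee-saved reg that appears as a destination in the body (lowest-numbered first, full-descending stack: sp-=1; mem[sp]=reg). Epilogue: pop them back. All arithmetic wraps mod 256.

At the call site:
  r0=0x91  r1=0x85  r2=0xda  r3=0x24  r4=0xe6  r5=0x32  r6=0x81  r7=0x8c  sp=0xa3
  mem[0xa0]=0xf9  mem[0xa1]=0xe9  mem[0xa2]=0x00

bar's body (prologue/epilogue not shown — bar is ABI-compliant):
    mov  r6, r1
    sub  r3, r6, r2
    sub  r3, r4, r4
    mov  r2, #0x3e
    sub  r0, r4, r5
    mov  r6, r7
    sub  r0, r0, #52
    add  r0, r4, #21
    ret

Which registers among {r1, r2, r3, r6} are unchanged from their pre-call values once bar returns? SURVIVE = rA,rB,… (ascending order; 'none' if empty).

SURVIVE = r1,r3

prologue: push r0 → mem[0xa2]=0x91, sp=0xa2
prologue: push r3 → mem[0xa1]=0x24, sp=0xa1
body[0] mov  r6, r1 → r6=0x85
body[1] sub  r3, r6, r2 → r3=0xab
body[2] sub  r3, r4, r4 → r3=0x00
body[3] mov  r2, #0x3e → r2=0x3e
body[4] sub  r0, r4, r5 → r0=0xb4
body[5] mov  r6, r7 → r6=0x8c
body[6] sub  r0, r0, #52 → r0=0x80
body[7] add  r0, r4, #21 → r0=0xfb
epilogue: pop r3=0x24, sp=0xa2
epilogue: pop r0=0x91, sp=0xa3
r1: caller-saved, written=False
r2: caller-saved, written=True
r3: callee-saved, written=True
r6: caller-saved, written=True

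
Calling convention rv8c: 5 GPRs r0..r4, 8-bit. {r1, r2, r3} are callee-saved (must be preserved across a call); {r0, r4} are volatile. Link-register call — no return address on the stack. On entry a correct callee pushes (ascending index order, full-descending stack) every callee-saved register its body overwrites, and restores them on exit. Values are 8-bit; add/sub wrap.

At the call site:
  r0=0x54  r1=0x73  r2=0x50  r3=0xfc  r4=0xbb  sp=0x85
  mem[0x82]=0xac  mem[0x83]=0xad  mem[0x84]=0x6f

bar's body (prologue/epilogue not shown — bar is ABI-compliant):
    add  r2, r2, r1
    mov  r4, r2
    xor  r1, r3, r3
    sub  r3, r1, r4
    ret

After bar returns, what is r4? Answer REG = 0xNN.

REG = 0xc3

prologue: push r1 -> mem[0x84]=0x73, sp=0x84
prologue: push r2 -> mem[0x83]=0x50, sp=0x83
prologue: push r3 -> mem[0x82]=0xfc, sp=0x82
body[0] add  r2, r2, r1 -> r2=0xc3
body[1] mov  r4, r2 -> r4=0xc3
body[2] xor  r1, r3, r3 -> r1=0x00
body[3] sub  r3, r1, r4 -> r3=0x3d
epilogue: pop r3=0xfc, sp=0x83
epilogue: pop r2=0x50, sp=0x84
epilogue: pop r1=0x73, sp=0x85
r4 is caller-saved -> body value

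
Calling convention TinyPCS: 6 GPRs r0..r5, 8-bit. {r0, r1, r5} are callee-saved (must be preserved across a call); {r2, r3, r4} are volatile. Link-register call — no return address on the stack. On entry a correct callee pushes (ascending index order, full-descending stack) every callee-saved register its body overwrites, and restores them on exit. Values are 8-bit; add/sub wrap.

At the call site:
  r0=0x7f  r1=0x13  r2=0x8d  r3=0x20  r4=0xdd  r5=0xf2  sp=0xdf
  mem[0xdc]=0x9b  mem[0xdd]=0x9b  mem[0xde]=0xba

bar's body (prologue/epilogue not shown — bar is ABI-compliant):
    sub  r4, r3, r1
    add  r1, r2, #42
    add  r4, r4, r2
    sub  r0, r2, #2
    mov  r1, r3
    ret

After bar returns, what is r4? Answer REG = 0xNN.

REG = 0x9a

prologue: push r0 → mem[0xde]=0x7f, sp=0xde
prologue: push r1 → mem[0xdd]=0x13, sp=0xdd
body[0] sub  r4, r3, r1 → r4=0x0d
body[1] add  r1, r2, #42 → r1=0xb7
body[2] add  r4, r4, r2 → r4=0x9a
body[3] sub  r0, r2, #2 → r0=0x8b
body[4] mov  r1, r3 → r1=0x20
epilogue: pop r1=0x13, sp=0xde
epilogue: pop r0=0x7f, sp=0xdf
r4 is caller-saved → body value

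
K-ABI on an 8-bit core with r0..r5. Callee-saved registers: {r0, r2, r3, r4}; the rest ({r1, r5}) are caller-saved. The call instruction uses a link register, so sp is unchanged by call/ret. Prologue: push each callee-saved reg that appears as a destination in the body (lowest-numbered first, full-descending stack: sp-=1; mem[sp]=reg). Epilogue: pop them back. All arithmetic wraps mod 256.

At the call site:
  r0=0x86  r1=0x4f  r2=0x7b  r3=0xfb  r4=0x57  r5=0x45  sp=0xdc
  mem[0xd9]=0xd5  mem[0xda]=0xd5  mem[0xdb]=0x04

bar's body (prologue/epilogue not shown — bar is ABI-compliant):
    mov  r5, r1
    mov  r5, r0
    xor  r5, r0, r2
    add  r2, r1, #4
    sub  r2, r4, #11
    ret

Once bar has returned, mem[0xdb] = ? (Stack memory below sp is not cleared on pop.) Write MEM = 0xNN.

MEM = 0x7b

prologue: push r2 -> mem[0xdb]=0x7b, sp=0xdb
body[0] mov  r5, r1 -> r5=0x4f
body[1] mov  r5, r0 -> r5=0x86
body[2] xor  r5, r0, r2 -> r5=0xfd
body[3] add  r2, r1, #4 -> r2=0x53
body[4] sub  r2, r4, #11 -> r2=0x4c
epilogue: pop r2=0x7b, sp=0xdc
prologue pushed ['r2'] at ['0xdb']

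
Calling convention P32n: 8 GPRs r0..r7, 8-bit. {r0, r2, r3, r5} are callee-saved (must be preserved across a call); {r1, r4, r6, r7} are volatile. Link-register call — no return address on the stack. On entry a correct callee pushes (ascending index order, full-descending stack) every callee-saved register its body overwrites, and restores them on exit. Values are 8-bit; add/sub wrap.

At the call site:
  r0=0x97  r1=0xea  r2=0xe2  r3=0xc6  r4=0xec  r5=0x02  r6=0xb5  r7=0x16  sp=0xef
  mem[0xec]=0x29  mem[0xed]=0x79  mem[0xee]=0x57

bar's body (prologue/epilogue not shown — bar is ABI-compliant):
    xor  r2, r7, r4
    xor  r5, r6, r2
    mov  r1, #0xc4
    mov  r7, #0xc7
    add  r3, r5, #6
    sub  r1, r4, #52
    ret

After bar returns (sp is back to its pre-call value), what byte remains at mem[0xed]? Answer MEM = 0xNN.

MEM = 0xc6

prologue: push r2 → mem[0xee]=0xe2, sp=0xee
prologue: push r3 → mem[0xed]=0xc6, sp=0xed
prologue: push r5 → mem[0xec]=0x02, sp=0xec
body[0] xor  r2, r7, r4 → r2=0xfa
body[1] xor  r5, r6, r2 → r5=0x4f
body[2] mov  r1, #0xc4 → r1=0xc4
body[3] mov  r7, #0xc7 → r7=0xc7
body[4] add  r3, r5, #6 → r3=0x55
body[5] sub  r1, r4, #52 → r1=0xb8
epilogue: pop r5=0x02, sp=0xed
epilogue: pop r3=0xc6, sp=0xee
epilogue: pop r2=0xe2, sp=0xef
prologue pushed ['r2', 'r3', 'r5'] at ['0xee', '0xed', '0xec']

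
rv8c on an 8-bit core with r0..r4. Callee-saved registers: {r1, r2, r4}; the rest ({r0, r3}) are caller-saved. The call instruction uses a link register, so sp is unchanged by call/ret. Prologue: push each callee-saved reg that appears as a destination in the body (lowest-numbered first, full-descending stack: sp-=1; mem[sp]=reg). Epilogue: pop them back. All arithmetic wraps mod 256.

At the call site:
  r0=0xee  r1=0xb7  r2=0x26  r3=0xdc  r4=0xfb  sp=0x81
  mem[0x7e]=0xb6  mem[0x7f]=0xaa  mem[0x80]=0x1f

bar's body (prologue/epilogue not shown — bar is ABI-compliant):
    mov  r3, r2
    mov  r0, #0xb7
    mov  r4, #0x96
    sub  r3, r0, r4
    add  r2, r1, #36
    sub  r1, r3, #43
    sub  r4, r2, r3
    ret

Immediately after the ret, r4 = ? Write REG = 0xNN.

prologue: push r1 -> mem[0x80]=0xb7, sp=0x80
prologue: push r2 -> mem[0x7f]=0x26, sp=0x7f
prologue: push r4 -> mem[0x7e]=0xfb, sp=0x7e
body[0] mov  r3, r2 -> r3=0x26
body[1] mov  r0, #0xb7 -> r0=0xb7
body[2] mov  r4, #0x96 -> r4=0x96
body[3] sub  r3, r0, r4 -> r3=0x21
body[4] add  r2, r1, #36 -> r2=0xdb
body[5] sub  r1, r3, #43 -> r1=0xf6
body[6] sub  r4, r2, r3 -> r4=0xba
epilogue: pop r4=0xfb, sp=0x7f
epilogue: pop r2=0x26, sp=0x80
epilogue: pop r1=0xb7, sp=0x81
r4 is callee-saved -> restored

REG = 0xfb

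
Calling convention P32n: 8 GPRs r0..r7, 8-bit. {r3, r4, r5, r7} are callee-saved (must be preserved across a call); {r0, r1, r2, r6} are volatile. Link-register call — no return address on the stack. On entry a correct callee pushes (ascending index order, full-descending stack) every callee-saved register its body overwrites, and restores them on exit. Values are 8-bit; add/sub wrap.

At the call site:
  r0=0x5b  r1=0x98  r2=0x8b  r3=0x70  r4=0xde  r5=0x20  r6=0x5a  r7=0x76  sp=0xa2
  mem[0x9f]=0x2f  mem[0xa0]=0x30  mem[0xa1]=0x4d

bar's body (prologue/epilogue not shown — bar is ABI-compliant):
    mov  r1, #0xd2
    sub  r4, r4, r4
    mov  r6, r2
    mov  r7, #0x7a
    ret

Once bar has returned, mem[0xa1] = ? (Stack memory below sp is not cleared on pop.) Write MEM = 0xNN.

prologue: push r4 → mem[0xa1]=0xde, sp=0xa1
prologue: push r7 → mem[0xa0]=0x76, sp=0xa0
body[0] mov  r1, #0xd2 → r1=0xd2
body[1] sub  r4, r4, r4 → r4=0x00
body[2] mov  r6, r2 → r6=0x8b
body[3] mov  r7, #0x7a → r7=0x7a
epilogue: pop r7=0x76, sp=0xa1
epilogue: pop r4=0xde, sp=0xa2
prologue pushed ['r4', 'r7'] at ['0xa1', '0xa0']

MEM = 0xde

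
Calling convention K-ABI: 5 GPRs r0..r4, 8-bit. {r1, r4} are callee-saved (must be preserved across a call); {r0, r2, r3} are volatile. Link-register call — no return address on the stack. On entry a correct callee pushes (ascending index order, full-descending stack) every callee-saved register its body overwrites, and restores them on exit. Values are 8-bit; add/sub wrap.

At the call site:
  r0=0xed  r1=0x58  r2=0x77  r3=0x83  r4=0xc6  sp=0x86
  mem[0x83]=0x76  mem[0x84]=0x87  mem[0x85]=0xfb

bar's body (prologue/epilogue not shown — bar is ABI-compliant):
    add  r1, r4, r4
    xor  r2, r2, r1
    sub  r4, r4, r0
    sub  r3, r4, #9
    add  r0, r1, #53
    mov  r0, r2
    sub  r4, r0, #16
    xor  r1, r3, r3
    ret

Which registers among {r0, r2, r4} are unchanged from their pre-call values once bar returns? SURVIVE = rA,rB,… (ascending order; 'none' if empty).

SURVIVE = r4

prologue: push r1 → mem[0x85]=0x58, sp=0x85
prologue: push r4 → mem[0x84]=0xc6, sp=0x84
body[0] add  r1, r4, r4 → r1=0x8c
body[1] xor  r2, r2, r1 → r2=0xfb
body[2] sub  r4, r4, r0 → r4=0xd9
body[3] sub  r3, r4, #9 → r3=0xd0
body[4] add  r0, r1, #53 → r0=0xc1
body[5] mov  r0, r2 → r0=0xfb
body[6] sub  r4, r0, #16 → r4=0xeb
body[7] xor  r1, r3, r3 → r1=0x00
epilogue: pop r4=0xc6, sp=0x85
epilogue: pop r1=0x58, sp=0x86
r0: caller-saved, written=True
r2: caller-saved, written=True
r4: callee-saved, written=True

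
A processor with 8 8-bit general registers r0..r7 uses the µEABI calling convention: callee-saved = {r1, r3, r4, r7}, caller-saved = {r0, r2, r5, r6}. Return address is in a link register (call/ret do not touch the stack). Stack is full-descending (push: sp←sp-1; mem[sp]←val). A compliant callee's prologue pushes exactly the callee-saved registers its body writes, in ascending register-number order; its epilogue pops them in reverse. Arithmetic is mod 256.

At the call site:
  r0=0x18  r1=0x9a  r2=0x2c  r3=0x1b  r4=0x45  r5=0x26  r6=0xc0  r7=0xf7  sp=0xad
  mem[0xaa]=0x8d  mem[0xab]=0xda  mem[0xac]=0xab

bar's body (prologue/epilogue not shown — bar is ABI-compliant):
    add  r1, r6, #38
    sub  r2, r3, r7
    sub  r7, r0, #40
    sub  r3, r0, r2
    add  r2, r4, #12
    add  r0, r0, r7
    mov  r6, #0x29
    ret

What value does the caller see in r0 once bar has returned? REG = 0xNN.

prologue: push r1 → mem[0xac]=0x9a, sp=0xac
prologue: push r3 → mem[0xab]=0x1b, sp=0xab
prologue: push r7 → mem[0xaa]=0xf7, sp=0xaa
body[0] add  r1, r6, #38 → r1=0xe6
body[1] sub  r2, r3, r7 → r2=0x24
body[2] sub  r7, r0, #40 → r7=0xf0
body[3] sub  r3, r0, r2 → r3=0xf4
body[4] add  r2, r4, #12 → r2=0x51
body[5] add  r0, r0, r7 → r0=0x08
body[6] mov  r6, #0x29 → r6=0x29
epilogue: pop r7=0xf7, sp=0xab
epilogue: pop r3=0x1b, sp=0xac
epilogue: pop r1=0x9a, sp=0xad
r0 is caller-saved → body value

REG = 0x08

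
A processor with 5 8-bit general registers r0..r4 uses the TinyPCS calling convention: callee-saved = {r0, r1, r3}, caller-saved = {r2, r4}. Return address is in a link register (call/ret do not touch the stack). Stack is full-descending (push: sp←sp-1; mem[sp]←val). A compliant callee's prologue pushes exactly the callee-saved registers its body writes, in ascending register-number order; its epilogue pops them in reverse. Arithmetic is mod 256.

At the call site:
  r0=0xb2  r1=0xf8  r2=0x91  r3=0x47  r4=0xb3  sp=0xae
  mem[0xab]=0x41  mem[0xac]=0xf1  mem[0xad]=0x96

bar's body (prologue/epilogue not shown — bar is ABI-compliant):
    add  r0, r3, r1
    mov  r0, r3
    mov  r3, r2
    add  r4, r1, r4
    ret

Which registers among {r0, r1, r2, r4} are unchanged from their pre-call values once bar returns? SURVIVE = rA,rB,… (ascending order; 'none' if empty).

SURVIVE = r0,r1,r2

prologue: push r0 → mem[0xad]=0xb2, sp=0xad
prologue: push r3 → mem[0xac]=0x47, sp=0xac
body[0] add  r0, r3, r1 → r0=0x3f
body[1] mov  r0, r3 → r0=0x47
body[2] mov  r3, r2 → r3=0x91
body[3] add  r4, r1, r4 → r4=0xab
epilogue: pop r3=0x47, sp=0xad
epilogue: pop r0=0xb2, sp=0xae
r0: callee-saved, written=True
r1: callee-saved, written=False
r2: caller-saved, written=False
r4: caller-saved, written=True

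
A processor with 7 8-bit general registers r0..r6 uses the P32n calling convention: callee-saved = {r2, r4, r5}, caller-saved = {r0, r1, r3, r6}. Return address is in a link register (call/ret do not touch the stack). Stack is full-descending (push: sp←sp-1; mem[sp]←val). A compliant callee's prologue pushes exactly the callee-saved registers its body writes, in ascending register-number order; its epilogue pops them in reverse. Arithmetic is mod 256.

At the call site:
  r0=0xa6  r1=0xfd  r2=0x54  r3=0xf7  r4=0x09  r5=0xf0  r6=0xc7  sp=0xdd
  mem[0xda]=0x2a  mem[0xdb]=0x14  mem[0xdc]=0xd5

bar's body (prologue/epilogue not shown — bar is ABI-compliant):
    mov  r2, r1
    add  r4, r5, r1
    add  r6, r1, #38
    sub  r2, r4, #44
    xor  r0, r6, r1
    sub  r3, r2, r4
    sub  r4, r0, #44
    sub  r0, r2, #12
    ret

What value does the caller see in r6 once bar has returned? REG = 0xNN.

REG = 0x23

prologue: push r2 → mem[0xdc]=0x54, sp=0xdc
prologue: push r4 → mem[0xdb]=0x09, sp=0xdb
body[0] mov  r2, r1 → r2=0xfd
body[1] add  r4, r5, r1 → r4=0xed
body[2] add  r6, r1, #38 → r6=0x23
body[3] sub  r2, r4, #44 → r2=0xc1
body[4] xor  r0, r6, r1 → r0=0xde
body[5] sub  r3, r2, r4 → r3=0xd4
body[6] sub  r4, r0, #44 → r4=0xb2
body[7] sub  r0, r2, #12 → r0=0xb5
epilogue: pop r4=0x09, sp=0xdc
epilogue: pop r2=0x54, sp=0xdd
r6 is caller-saved → body value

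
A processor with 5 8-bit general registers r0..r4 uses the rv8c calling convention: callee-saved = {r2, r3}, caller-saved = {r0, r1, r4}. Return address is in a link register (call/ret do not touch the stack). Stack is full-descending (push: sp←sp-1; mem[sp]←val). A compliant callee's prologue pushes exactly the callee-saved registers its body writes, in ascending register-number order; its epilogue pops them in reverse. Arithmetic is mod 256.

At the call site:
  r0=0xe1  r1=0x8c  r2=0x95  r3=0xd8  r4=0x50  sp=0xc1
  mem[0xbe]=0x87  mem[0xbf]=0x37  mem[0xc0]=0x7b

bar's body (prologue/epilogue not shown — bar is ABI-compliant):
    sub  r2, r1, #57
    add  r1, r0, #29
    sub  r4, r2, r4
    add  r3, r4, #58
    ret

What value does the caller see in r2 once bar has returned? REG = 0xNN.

REG = 0x95

prologue: push r2 → mem[0xc0]=0x95, sp=0xc0
prologue: push r3 → mem[0xbf]=0xd8, sp=0xbf
body[0] sub  r2, r1, #57 → r2=0x53
body[1] add  r1, r0, #29 → r1=0xfe
body[2] sub  r4, r2, r4 → r4=0x03
body[3] add  r3, r4, #58 → r3=0x3d
epilogue: pop r3=0xd8, sp=0xc0
epilogue: pop r2=0x95, sp=0xc1
r2 is callee-saved → restored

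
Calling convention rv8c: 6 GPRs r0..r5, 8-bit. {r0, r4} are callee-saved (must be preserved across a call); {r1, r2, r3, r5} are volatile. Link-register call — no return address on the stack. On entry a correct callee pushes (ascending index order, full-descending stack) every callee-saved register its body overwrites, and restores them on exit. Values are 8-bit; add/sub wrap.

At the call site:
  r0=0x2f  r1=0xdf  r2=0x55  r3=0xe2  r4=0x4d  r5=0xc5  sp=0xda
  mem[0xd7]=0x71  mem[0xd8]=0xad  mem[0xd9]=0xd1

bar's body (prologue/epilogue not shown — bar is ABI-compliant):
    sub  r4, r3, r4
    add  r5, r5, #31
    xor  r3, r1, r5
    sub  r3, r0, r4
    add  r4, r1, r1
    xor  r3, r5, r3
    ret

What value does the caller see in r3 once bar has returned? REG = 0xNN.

prologue: push r4 → mem[0xd9]=0x4d, sp=0xd9
body[0] sub  r4, r3, r4 → r4=0x95
body[1] add  r5, r5, #31 → r5=0xe4
body[2] xor  r3, r1, r5 → r3=0x3b
body[3] sub  r3, r0, r4 → r3=0x9a
body[4] add  r4, r1, r1 → r4=0xbe
body[5] xor  r3, r5, r3 → r3=0x7e
epilogue: pop r4=0x4d, sp=0xda
r3 is caller-saved → body value

REG = 0x7e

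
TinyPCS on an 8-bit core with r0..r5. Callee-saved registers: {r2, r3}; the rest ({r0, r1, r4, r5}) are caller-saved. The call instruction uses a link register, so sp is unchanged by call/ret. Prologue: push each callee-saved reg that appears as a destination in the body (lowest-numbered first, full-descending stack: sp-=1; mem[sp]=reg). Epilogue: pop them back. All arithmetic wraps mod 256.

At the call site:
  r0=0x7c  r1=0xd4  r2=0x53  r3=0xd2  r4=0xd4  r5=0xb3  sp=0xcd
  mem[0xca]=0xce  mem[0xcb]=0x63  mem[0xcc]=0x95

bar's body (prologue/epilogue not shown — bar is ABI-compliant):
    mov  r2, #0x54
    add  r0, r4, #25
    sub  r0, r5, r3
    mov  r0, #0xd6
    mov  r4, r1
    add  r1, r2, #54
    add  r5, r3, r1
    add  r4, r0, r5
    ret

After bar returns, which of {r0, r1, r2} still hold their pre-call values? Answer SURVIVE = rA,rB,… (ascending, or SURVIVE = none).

prologue: push r2 -> mem[0xcc]=0x53, sp=0xcc
body[0] mov  r2, #0x54 -> r2=0x54
body[1] add  r0, r4, #25 -> r0=0xed
body[2] sub  r0, r5, r3 -> r0=0xe1
body[3] mov  r0, #0xd6 -> r0=0xd6
body[4] mov  r4, r1 -> r4=0xd4
body[5] add  r1, r2, #54 -> r1=0x8a
body[6] add  r5, r3, r1 -> r5=0x5c
body[7] add  r4, r0, r5 -> r4=0x32
epilogue: pop r2=0x53, sp=0xcd
r0: caller-saved, written=True
r1: caller-saved, written=True
r2: callee-saved, written=True

SURVIVE = r2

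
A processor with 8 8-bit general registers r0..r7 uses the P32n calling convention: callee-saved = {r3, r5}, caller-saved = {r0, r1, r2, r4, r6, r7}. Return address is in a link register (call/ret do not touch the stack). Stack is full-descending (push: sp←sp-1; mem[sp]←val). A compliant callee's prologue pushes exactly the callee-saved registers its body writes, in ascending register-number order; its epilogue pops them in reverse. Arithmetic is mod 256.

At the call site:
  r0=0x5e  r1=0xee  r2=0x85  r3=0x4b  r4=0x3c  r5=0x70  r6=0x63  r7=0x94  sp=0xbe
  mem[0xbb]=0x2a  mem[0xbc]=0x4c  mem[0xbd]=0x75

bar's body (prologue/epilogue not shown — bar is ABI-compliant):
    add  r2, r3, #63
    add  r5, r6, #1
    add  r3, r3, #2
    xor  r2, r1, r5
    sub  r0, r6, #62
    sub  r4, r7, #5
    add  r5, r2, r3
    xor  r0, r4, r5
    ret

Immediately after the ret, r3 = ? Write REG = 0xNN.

prologue: push r3 → mem[0xbd]=0x4b, sp=0xbd
prologue: push r5 → mem[0xbc]=0x70, sp=0xbc
body[0] add  r2, r3, #63 → r2=0x8a
body[1] add  r5, r6, #1 → r5=0x64
body[2] add  r3, r3, #2 → r3=0x4d
body[3] xor  r2, r1, r5 → r2=0x8a
body[4] sub  r0, r6, #62 → r0=0x25
body[5] sub  r4, r7, #5 → r4=0x8f
body[6] add  r5, r2, r3 → r5=0xd7
body[7] xor  r0, r4, r5 → r0=0x58
epilogue: pop r5=0x70, sp=0xbd
epilogue: pop r3=0x4b, sp=0xbe
r3 is callee-saved → restored

REG = 0x4b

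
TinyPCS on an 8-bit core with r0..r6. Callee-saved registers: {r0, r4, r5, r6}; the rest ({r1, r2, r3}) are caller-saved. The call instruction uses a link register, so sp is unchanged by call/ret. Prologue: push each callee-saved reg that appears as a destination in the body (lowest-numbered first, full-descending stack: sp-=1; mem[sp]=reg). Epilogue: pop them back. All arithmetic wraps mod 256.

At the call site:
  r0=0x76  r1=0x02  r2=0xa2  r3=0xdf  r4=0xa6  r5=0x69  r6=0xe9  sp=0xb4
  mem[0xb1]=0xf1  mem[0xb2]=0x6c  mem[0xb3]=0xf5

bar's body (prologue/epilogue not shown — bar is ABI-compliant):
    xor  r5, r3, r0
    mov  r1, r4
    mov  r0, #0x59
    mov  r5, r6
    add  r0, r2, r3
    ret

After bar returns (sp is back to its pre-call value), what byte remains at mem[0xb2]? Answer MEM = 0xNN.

prologue: push r0 -> mem[0xb3]=0x76, sp=0xb3
prologue: push r5 -> mem[0xb2]=0x69, sp=0xb2
body[0] xor  r5, r3, r0 -> r5=0xa9
body[1] mov  r1, r4 -> r1=0xa6
body[2] mov  r0, #0x59 -> r0=0x59
body[3] mov  r5, r6 -> r5=0xe9
body[4] add  r0, r2, r3 -> r0=0x81
epilogue: pop r5=0x69, sp=0xb3
epilogue: pop r0=0x76, sp=0xb4
prologue pushed ['r0', 'r5'] at ['0xb3', '0xb2']

MEM = 0x69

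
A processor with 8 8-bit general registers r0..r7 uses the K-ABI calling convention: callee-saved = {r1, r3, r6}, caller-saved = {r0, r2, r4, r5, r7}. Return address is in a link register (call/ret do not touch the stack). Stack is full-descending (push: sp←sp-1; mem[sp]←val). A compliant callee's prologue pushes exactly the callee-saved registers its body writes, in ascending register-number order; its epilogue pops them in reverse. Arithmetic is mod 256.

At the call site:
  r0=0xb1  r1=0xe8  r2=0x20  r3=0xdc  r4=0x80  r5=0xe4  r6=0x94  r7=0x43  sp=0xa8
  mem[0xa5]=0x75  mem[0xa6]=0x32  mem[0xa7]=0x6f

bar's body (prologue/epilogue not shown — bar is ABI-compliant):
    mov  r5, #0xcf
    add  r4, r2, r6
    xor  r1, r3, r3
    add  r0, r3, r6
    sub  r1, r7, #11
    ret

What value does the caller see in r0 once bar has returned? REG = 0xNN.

REG = 0x70

prologue: push r1 -> mem[0xa7]=0xe8, sp=0xa7
body[0] mov  r5, #0xcf -> r5=0xcf
body[1] add  r4, r2, r6 -> r4=0xb4
body[2] xor  r1, r3, r3 -> r1=0x00
body[3] add  r0, r3, r6 -> r0=0x70
body[4] sub  r1, r7, #11 -> r1=0x38
epilogue: pop r1=0xe8, sp=0xa8
r0 is caller-saved -> body value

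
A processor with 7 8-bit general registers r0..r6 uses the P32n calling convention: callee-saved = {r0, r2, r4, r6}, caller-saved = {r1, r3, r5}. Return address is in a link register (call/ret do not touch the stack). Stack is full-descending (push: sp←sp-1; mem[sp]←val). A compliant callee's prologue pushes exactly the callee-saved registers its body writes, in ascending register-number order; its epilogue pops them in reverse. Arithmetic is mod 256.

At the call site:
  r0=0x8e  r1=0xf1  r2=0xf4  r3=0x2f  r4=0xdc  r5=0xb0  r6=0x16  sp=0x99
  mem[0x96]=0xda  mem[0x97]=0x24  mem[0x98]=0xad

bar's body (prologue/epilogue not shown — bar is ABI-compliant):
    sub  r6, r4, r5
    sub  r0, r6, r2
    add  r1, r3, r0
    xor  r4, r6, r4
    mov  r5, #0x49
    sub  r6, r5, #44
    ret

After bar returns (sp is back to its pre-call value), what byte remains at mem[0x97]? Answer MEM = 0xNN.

MEM = 0xdc

prologue: push r0 → mem[0x98]=0x8e, sp=0x98
prologue: push r4 → mem[0x97]=0xdc, sp=0x97
prologue: push r6 → mem[0x96]=0x16, sp=0x96
body[0] sub  r6, r4, r5 → r6=0x2c
body[1] sub  r0, r6, r2 → r0=0x38
body[2] add  r1, r3, r0 → r1=0x67
body[3] xor  r4, r6, r4 → r4=0xf0
body[4] mov  r5, #0x49 → r5=0x49
body[5] sub  r6, r5, #44 → r6=0x1d
epilogue: pop r6=0x16, sp=0x97
epilogue: pop r4=0xdc, sp=0x98
epilogue: pop r0=0x8e, sp=0x99
prologue pushed ['r0', 'r4', 'r6'] at ['0x98', '0x97', '0x96']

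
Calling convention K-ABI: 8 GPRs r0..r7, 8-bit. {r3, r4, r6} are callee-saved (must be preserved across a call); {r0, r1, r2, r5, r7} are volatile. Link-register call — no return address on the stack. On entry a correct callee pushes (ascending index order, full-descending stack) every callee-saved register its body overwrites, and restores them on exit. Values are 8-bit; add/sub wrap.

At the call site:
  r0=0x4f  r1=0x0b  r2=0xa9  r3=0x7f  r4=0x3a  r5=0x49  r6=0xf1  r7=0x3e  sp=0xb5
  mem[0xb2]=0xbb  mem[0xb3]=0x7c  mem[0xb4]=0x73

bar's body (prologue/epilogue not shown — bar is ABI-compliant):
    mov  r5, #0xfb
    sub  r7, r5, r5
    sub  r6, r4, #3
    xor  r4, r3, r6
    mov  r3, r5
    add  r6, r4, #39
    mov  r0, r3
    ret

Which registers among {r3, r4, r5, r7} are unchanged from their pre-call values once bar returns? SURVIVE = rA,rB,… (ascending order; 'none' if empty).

SURVIVE = r3,r4

prologue: push r3 -> mem[0xb4]=0x7f, sp=0xb4
prologue: push r4 -> mem[0xb3]=0x3a, sp=0xb3
prologue: push r6 -> mem[0xb2]=0xf1, sp=0xb2
body[0] mov  r5, #0xfb -> r5=0xfb
body[1] sub  r7, r5, r5 -> r7=0x00
body[2] sub  r6, r4, #3 -> r6=0x37
body[3] xor  r4, r3, r6 -> r4=0x48
body[4] mov  r3, r5 -> r3=0xfb
body[5] add  r6, r4, #39 -> r6=0x6f
body[6] mov  r0, r3 -> r0=0xfb
epilogue: pop r6=0xf1, sp=0xb3
epilogue: pop r4=0x3a, sp=0xb4
epilogue: pop r3=0x7f, sp=0xb5
r3: callee-saved, written=True
r4: callee-saved, written=True
r5: caller-saved, written=True
r7: caller-saved, written=True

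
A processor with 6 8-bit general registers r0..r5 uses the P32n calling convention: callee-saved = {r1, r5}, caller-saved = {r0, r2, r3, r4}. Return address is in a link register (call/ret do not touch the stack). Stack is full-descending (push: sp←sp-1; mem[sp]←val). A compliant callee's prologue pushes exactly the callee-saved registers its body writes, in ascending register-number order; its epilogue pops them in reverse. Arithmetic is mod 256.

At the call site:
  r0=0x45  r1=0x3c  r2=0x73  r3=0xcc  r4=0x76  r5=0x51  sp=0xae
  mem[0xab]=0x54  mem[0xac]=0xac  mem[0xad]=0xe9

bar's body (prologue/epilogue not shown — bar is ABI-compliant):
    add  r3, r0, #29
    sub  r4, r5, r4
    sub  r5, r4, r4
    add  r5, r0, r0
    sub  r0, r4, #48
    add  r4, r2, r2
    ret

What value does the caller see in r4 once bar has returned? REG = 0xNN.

prologue: push r5 → mem[0xad]=0x51, sp=0xad
body[0] add  r3, r0, #29 → r3=0x62
body[1] sub  r4, r5, r4 → r4=0xdb
body[2] sub  r5, r4, r4 → r5=0x00
body[3] add  r5, r0, r0 → r5=0x8a
body[4] sub  r0, r4, #48 → r0=0xab
body[5] add  r4, r2, r2 → r4=0xe6
epilogue: pop r5=0x51, sp=0xae
r4 is caller-saved → body value

REG = 0xe6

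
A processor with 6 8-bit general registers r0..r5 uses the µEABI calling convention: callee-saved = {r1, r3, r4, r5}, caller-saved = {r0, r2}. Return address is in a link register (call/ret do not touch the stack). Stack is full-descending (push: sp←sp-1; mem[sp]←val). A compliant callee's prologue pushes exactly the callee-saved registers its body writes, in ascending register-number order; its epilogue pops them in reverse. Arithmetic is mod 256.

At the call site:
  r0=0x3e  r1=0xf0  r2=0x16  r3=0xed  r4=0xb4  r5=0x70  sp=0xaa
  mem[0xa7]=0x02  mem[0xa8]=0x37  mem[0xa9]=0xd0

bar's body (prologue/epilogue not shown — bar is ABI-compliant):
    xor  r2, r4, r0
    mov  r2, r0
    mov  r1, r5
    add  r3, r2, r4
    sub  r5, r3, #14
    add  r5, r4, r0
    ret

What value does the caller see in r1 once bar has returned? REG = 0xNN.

prologue: push r1 -> mem[0xa9]=0xf0, sp=0xa9
prologue: push r3 -> mem[0xa8]=0xed, sp=0xa8
prologue: push r5 -> mem[0xa7]=0x70, sp=0xa7
body[0] xor  r2, r4, r0 -> r2=0x8a
body[1] mov  r2, r0 -> r2=0x3e
body[2] mov  r1, r5 -> r1=0x70
body[3] add  r3, r2, r4 -> r3=0xf2
body[4] sub  r5, r3, #14 -> r5=0xe4
body[5] add  r5, r4, r0 -> r5=0xf2
epilogue: pop r5=0x70, sp=0xa8
epilogue: pop r3=0xed, sp=0xa9
epilogue: pop r1=0xf0, sp=0xaa
r1 is callee-saved -> restored

REG = 0xf0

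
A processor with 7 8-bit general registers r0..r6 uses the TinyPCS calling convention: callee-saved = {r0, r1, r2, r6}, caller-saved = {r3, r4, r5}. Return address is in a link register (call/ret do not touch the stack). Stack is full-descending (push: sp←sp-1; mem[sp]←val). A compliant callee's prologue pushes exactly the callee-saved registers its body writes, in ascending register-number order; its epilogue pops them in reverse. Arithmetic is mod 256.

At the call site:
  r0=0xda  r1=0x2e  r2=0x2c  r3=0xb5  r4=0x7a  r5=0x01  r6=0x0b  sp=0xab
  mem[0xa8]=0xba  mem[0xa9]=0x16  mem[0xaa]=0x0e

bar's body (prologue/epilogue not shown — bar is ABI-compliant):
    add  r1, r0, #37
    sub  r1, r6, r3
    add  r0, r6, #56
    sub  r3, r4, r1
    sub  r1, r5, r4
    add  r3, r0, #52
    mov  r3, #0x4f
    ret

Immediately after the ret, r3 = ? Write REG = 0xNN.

prologue: push r0 -> mem[0xaa]=0xda, sp=0xaa
prologue: push r1 -> mem[0xa9]=0x2e, sp=0xa9
body[0] add  r1, r0, #37 -> r1=0xff
body[1] sub  r1, r6, r3 -> r1=0x56
body[2] add  r0, r6, #56 -> r0=0x43
body[3] sub  r3, r4, r1 -> r3=0x24
body[4] sub  r1, r5, r4 -> r1=0x87
body[5] add  r3, r0, #52 -> r3=0x77
body[6] mov  r3, #0x4f -> r3=0x4f
epilogue: pop r1=0x2e, sp=0xaa
epilogue: pop r0=0xda, sp=0xab
r3 is caller-saved -> body value

REG = 0x4f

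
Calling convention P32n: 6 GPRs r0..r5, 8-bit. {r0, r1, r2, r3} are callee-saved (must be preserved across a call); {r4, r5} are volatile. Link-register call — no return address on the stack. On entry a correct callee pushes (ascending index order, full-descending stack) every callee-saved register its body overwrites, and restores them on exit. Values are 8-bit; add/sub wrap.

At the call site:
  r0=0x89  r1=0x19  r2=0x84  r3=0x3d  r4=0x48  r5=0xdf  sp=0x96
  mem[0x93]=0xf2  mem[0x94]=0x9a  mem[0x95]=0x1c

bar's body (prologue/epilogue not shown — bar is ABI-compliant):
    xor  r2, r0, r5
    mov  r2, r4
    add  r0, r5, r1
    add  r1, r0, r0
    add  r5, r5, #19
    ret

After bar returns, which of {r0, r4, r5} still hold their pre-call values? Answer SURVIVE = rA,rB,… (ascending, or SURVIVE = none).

SURVIVE = r0,r4

prologue: push r0 → mem[0x95]=0x89, sp=0x95
prologue: push r1 → mem[0x94]=0x19, sp=0x94
prologue: push r2 → mem[0x93]=0x84, sp=0x93
body[0] xor  r2, r0, r5 → r2=0x56
body[1] mov  r2, r4 → r2=0x48
body[2] add  r0, r5, r1 → r0=0xf8
body[3] add  r1, r0, r0 → r1=0xf0
body[4] add  r5, r5, #19 → r5=0xf2
epilogue: pop r2=0x84, sp=0x94
epilogue: pop r1=0x19, sp=0x95
epilogue: pop r0=0x89, sp=0x96
r0: callee-saved, written=True
r4: caller-saved, written=False
r5: caller-saved, written=True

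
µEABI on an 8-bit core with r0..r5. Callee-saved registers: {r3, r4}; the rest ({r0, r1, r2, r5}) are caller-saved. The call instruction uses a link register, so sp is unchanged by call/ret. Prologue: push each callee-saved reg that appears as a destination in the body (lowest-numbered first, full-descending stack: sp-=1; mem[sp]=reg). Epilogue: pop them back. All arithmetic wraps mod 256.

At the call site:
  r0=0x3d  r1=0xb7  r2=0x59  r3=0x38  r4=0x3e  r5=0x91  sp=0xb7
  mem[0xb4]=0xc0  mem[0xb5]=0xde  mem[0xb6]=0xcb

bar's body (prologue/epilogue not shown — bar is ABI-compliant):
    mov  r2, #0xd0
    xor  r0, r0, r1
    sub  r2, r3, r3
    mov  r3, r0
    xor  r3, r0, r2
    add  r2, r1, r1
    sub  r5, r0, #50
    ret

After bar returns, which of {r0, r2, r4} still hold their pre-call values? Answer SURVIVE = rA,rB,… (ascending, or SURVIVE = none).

prologue: push r3 → mem[0xb6]=0x38, sp=0xb6
body[0] mov  r2, #0xd0 → r2=0xd0
body[1] xor  r0, r0, r1 → r0=0x8a
body[2] sub  r2, r3, r3 → r2=0x00
body[3] mov  r3, r0 → r3=0x8a
body[4] xor  r3, r0, r2 → r3=0x8a
body[5] add  r2, r1, r1 → r2=0x6e
body[6] sub  r5, r0, #50 → r5=0x58
epilogue: pop r3=0x38, sp=0xb7
r0: caller-saved, written=True
r2: caller-saved, written=True
r4: callee-saved, written=False

SURVIVE = r4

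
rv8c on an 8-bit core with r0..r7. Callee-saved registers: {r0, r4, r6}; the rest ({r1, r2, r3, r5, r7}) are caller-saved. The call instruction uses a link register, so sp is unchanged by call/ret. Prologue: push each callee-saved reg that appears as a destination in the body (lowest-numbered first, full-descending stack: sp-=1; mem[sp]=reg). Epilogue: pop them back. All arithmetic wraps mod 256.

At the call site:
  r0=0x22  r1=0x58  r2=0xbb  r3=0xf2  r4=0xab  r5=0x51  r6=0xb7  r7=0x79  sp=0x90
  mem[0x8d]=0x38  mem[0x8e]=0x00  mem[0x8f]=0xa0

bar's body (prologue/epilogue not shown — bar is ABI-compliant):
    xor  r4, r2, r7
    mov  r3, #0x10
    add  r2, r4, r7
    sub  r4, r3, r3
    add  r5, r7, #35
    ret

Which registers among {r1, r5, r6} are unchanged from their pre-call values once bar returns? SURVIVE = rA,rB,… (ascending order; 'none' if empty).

prologue: push r4 → mem[0x8f]=0xab, sp=0x8f
body[0] xor  r4, r2, r7 → r4=0xc2
body[1] mov  r3, #0x10 → r3=0x10
body[2] add  r2, r4, r7 → r2=0x3b
body[3] sub  r4, r3, r3 → r4=0x00
body[4] add  r5, r7, #35 → r5=0x9c
epilogue: pop r4=0xab, sp=0x90
r1: caller-saved, written=False
r5: caller-saved, written=True
r6: callee-saved, written=False

SURVIVE = r1,r6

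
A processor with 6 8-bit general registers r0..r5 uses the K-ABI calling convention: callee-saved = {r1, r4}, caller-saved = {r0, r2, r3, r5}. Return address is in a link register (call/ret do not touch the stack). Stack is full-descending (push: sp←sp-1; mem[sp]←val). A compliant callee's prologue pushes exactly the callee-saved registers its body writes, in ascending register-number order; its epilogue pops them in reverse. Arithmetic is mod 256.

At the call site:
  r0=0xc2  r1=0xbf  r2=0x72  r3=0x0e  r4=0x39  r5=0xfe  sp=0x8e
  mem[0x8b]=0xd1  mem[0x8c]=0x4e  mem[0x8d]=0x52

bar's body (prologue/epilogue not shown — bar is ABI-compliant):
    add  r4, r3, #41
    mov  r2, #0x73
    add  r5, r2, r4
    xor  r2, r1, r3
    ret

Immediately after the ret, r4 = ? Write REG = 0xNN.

prologue: push r4 → mem[0x8d]=0x39, sp=0x8d
body[0] add  r4, r3, #41 → r4=0x37
body[1] mov  r2, #0x73 → r2=0x73
body[2] add  r5, r2, r4 → r5=0xaa
body[3] xor  r2, r1, r3 → r2=0xb1
epilogue: pop r4=0x39, sp=0x8e
r4 is callee-saved → restored

REG = 0x39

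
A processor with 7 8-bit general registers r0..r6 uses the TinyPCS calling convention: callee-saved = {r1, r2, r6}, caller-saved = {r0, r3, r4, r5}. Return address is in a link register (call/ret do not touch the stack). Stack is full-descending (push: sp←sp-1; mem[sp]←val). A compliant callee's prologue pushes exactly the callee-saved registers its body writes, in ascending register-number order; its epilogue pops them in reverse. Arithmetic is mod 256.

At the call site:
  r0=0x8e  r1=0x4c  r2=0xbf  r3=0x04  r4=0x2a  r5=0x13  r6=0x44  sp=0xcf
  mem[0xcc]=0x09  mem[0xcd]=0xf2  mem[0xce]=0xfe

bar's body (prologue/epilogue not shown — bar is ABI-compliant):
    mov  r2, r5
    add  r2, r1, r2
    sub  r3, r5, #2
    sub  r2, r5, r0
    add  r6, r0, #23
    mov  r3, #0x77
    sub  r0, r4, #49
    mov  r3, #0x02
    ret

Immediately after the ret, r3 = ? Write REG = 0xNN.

REG = 0x02

prologue: push r2 -> mem[0xce]=0xbf, sp=0xce
prologue: push r6 -> mem[0xcd]=0x44, sp=0xcd
body[0] mov  r2, r5 -> r2=0x13
body[1] add  r2, r1, r2 -> r2=0x5f
body[2] sub  r3, r5, #2 -> r3=0x11
body[3] sub  r2, r5, r0 -> r2=0x85
body[4] add  r6, r0, #23 -> r6=0xa5
body[5] mov  r3, #0x77 -> r3=0x77
body[6] sub  r0, r4, #49 -> r0=0xf9
body[7] mov  r3, #0x02 -> r3=0x02
epilogue: pop r6=0x44, sp=0xce
epilogue: pop r2=0xbf, sp=0xcf
r3 is caller-saved -> body value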